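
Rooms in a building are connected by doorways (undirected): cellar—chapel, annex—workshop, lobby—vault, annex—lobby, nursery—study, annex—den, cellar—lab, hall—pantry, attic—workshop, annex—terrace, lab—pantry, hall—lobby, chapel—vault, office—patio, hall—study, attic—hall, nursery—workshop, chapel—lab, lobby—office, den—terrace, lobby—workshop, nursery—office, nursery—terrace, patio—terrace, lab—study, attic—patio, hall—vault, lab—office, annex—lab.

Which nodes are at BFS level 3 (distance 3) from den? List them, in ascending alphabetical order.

attic, cellar, chapel, hall, office, pantry, study, vault

Level 0: den
Level 1: annex, terrace
Level 2: lab, lobby, nursery, patio, workshop
Level 3: attic, cellar, chapel, hall, office, pantry, study, vault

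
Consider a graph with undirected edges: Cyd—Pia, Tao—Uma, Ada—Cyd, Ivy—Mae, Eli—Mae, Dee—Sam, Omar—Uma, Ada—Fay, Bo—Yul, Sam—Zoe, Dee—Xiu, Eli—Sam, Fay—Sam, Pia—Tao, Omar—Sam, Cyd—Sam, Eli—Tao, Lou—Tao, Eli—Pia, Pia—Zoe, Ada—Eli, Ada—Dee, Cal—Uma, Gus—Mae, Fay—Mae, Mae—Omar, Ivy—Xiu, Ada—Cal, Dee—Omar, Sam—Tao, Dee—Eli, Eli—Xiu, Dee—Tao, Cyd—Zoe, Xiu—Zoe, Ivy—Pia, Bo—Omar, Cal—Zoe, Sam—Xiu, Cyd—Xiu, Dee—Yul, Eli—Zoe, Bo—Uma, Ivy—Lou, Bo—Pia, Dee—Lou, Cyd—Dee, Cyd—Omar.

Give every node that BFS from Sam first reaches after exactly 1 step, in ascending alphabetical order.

Level 0: Sam
Level 1: Cyd, Dee, Eli, Fay, Omar, Tao, Xiu, Zoe
Level 2: Ada, Bo, Cal, Ivy, Lou, Mae, Pia, Uma, Yul
Level 3: Gus

Cyd, Dee, Eli, Fay, Omar, Tao, Xiu, Zoe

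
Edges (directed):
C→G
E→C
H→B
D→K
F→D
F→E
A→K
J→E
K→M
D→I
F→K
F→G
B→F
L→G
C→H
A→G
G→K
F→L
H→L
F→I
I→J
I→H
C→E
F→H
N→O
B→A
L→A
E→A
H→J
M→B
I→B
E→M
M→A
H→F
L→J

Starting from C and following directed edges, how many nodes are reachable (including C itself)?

13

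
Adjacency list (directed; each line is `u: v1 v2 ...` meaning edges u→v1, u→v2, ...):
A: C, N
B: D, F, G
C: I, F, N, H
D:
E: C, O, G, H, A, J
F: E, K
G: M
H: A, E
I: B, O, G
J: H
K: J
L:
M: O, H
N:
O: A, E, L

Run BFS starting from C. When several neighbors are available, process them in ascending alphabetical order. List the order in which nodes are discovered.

Visit C; enqueue F, H, I, N → queue [F, H, I, N]
Visit F; enqueue E, K → queue [H, I, N, E, K]
Visit H; enqueue A → queue [I, N, E, K, A]
Visit I; enqueue B, G, O → queue [N, E, K, A, B, G, O]
Visit N → queue [E, K, A, B, G, O]
Visit E; enqueue J → queue [K, A, B, G, O, J]
Visit K → queue [A, B, G, O, J]
Visit A → queue [B, G, O, J]
Visit B; enqueue D → queue [G, O, J, D]
Visit G; enqueue M → queue [O, J, D, M]
Visit O; enqueue L → queue [J, D, M, L]
Visit J → queue [D, M, L]
Visit D → queue [M, L]
Visit M → queue [L]
Visit L → queue []

C → F → H → I → N → E → K → A → B → G → O → J → D → M → L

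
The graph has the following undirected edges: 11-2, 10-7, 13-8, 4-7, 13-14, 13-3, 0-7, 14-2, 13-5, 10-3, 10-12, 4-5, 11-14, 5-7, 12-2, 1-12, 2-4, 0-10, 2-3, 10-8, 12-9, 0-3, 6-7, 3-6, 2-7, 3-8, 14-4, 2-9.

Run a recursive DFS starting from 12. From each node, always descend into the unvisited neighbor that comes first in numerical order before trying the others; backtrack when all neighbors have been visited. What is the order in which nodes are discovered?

Visit 12
12 → 1
12 → 2
2 → 3
3 → 0
0 → 7
7 → 4
4 → 5
5 → 13
13 → 8
8 → 10
13 → 14
14 → 11
7 → 6
2 → 9

12, 1, 2, 3, 0, 7, 4, 5, 13, 8, 10, 14, 11, 6, 9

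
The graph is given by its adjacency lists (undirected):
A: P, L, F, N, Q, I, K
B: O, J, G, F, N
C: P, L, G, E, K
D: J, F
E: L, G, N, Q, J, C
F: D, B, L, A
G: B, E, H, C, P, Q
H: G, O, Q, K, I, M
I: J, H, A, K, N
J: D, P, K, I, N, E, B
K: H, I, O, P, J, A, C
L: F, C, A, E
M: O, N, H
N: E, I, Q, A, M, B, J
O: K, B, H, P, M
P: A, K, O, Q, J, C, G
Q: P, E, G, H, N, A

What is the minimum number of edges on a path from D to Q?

Level 0: D
Level 1: F, J
Level 2: A, B, E, I, K, L, N, P
Level 3: C, G, H, M, O, Q
Q first appears at level 3.

3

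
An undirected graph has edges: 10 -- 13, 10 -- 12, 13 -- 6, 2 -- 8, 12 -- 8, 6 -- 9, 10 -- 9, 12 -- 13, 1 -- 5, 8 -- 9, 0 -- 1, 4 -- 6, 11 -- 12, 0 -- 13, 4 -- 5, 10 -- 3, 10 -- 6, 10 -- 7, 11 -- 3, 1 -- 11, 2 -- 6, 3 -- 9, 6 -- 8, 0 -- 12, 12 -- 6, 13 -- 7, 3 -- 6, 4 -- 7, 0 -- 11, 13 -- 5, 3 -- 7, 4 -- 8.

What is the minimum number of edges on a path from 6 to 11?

2

Level 0: 6
Level 1: 2, 3, 4, 8, 9, 10, 12, 13
Level 2: 0, 5, 7, 11
Level 3: 1
11 first appears at level 2.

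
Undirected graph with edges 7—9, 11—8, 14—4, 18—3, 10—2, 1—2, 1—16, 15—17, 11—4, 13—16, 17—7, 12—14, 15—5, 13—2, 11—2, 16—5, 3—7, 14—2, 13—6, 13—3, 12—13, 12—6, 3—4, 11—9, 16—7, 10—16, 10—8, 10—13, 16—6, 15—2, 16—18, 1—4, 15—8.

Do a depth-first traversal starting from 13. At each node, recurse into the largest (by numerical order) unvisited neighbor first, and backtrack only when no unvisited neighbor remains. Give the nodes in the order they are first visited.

13 -> 16 -> 18 -> 3 -> 7 -> 17 -> 15 -> 8 -> 11 -> 9 -> 4 -> 14 -> 12 -> 6 -> 2 -> 10 -> 1 -> 5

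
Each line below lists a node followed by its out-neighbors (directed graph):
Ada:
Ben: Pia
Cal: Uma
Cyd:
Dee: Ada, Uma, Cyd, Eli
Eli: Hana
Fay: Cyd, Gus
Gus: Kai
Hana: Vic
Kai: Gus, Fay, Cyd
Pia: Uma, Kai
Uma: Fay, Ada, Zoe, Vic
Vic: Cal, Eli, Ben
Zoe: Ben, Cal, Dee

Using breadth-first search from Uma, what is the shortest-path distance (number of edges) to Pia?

Level 0: Uma
Level 1: Ada, Fay, Vic, Zoe
Level 2: Ben, Cal, Cyd, Dee, Eli, Gus
Level 3: Hana, Kai, Pia
Pia first appears at level 3.

3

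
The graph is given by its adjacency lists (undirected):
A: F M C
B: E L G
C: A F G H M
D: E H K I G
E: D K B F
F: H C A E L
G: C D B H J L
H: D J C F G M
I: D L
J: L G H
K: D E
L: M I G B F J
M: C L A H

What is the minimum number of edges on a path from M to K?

Level 0: M
Level 1: A, C, H, L
Level 2: B, D, F, G, I, J
Level 3: E, K
K first appears at level 3.

3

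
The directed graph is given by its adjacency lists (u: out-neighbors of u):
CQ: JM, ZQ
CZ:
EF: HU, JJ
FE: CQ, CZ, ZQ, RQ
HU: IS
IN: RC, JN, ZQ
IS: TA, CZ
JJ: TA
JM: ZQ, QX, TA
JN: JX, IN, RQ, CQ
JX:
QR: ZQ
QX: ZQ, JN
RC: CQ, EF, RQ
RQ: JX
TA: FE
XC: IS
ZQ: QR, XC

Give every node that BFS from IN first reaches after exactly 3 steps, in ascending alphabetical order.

Level 0: IN
Level 1: JN, RC, ZQ
Level 2: CQ, EF, JX, QR, RQ, XC
Level 3: HU, IS, JJ, JM
Level 4: CZ, QX, TA
Level 5: FE

HU, IS, JJ, JM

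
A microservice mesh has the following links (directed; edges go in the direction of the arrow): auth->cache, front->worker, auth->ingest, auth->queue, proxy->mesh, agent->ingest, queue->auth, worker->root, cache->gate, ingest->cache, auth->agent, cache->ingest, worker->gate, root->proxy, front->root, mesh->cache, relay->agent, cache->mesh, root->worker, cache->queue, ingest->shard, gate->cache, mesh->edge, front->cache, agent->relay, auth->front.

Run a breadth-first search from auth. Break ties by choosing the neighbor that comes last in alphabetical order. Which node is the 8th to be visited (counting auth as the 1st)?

worker

Visit auth; enqueue queue, ingest, front, cache, agent → queue [queue, ingest, front, cache, agent]
Visit queue → queue [ingest, front, cache, agent]
Visit ingest; enqueue shard → queue [front, cache, agent, shard]
Visit front; enqueue worker, root → queue [cache, agent, shard, worker, root]
Visit cache; enqueue mesh, gate → queue [agent, shard, worker, root, mesh, gate]
Visit agent; enqueue relay → queue [shard, worker, root, mesh, gate, relay]
Visit shard → queue [worker, root, mesh, gate, relay]
Visit worker → queue [root, mesh, gate, relay]
Visit root; enqueue proxy → queue [mesh, gate, relay, proxy]
Visit mesh; enqueue edge → queue [gate, relay, proxy, edge]
Visit gate → queue [relay, proxy, edge]
Visit relay → queue [proxy, edge]
Visit proxy → queue [edge]
Visit edge → queue []

Visit order: auth, queue, ingest, front, cache, agent, shard, worker, root, mesh, gate, relay, proxy, edge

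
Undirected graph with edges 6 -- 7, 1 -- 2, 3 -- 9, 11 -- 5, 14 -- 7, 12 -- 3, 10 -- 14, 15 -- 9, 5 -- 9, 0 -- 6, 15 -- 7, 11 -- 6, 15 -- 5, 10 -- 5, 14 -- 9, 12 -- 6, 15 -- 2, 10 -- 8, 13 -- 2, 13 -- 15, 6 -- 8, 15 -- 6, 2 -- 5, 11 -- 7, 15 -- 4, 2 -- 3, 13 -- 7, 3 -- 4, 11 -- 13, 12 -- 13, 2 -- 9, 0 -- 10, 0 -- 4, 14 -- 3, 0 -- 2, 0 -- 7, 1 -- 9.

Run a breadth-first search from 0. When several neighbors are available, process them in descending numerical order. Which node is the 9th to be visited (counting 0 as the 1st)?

5

Visit 0; enqueue 10, 7, 6, 4, 2 → queue [10, 7, 6, 4, 2]
Visit 10; enqueue 14, 8, 5 → queue [7, 6, 4, 2, 14, 8, 5]
Visit 7; enqueue 15, 13, 11 → queue [6, 4, 2, 14, 8, 5, 15, 13, 11]
Visit 6; enqueue 12 → queue [4, 2, 14, 8, 5, 15, 13, 11, 12]
Visit 4; enqueue 3 → queue [2, 14, 8, 5, 15, 13, 11, 12, 3]
Visit 2; enqueue 9, 1 → queue [14, 8, 5, 15, 13, 11, 12, 3, 9, 1]
Visit 14 → queue [8, 5, 15, 13, 11, 12, 3, 9, 1]
Visit 8 → queue [5, 15, 13, 11, 12, 3, 9, 1]
Visit 5 → queue [15, 13, 11, 12, 3, 9, 1]
Visit 15 → queue [13, 11, 12, 3, 9, 1]
Visit 13 → queue [11, 12, 3, 9, 1]
Visit 11 → queue [12, 3, 9, 1]
Visit 12 → queue [3, 9, 1]
Visit 3 → queue [9, 1]
Visit 9 → queue [1]
Visit 1 → queue []

Visit order: 0, 10, 7, 6, 4, 2, 14, 8, 5, 15, 13, 11, 12, 3, 9, 1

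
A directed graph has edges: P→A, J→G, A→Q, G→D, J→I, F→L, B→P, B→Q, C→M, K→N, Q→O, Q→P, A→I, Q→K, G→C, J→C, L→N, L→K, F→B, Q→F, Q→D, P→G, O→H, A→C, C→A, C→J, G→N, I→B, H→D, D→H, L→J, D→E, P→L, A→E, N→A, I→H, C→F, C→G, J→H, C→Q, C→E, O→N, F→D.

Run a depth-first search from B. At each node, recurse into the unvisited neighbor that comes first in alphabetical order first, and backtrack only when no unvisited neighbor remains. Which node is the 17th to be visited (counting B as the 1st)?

Visit B
B → P
P → A
A → C
C → E
C → F
F → D
D → H
F → L
L → J
J → G
G → N
J → I
L → K
C → M
C → Q
Q → O

Visit order: B, P, A, C, E, F, D, H, L, J, G, N, I, K, M, Q, O

O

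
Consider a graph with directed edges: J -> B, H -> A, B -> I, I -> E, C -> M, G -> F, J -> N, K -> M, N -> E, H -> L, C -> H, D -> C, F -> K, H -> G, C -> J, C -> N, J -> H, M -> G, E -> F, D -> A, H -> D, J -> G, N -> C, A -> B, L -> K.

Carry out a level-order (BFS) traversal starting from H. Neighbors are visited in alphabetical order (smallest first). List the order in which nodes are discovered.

Visit H; enqueue A, D, G, L → queue [A, D, G, L]
Visit A; enqueue B → queue [D, G, L, B]
Visit D; enqueue C → queue [G, L, B, C]
Visit G; enqueue F → queue [L, B, C, F]
Visit L; enqueue K → queue [B, C, F, K]
Visit B; enqueue I → queue [C, F, K, I]
Visit C; enqueue J, M, N → queue [F, K, I, J, M, N]
Visit F → queue [K, I, J, M, N]
Visit K → queue [I, J, M, N]
Visit I; enqueue E → queue [J, M, N, E]
Visit J → queue [M, N, E]
Visit M → queue [N, E]
Visit N → queue [E]
Visit E → queue []

H, A, D, G, L, B, C, F, K, I, J, M, N, E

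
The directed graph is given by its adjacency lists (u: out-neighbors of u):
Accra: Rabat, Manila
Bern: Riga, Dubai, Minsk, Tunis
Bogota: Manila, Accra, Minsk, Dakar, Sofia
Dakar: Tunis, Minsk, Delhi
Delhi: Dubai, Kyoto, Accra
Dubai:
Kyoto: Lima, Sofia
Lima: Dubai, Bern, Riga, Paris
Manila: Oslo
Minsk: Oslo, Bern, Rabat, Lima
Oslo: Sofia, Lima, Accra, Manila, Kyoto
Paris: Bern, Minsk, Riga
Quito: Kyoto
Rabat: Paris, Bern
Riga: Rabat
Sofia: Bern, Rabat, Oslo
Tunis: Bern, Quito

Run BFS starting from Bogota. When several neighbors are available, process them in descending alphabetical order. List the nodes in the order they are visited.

Bogota Sofia Minsk Manila Dakar Accra Rabat Oslo Bern Lima Tunis Delhi Paris Kyoto Riga Dubai Quito

Visit Bogota; enqueue Sofia, Minsk, Manila, Dakar, Accra → queue [Sofia, Minsk, Manila, Dakar, Accra]
Visit Sofia; enqueue Rabat, Oslo, Bern → queue [Minsk, Manila, Dakar, Accra, Rabat, Oslo, Bern]
Visit Minsk; enqueue Lima → queue [Manila, Dakar, Accra, Rabat, Oslo, Bern, Lima]
Visit Manila → queue [Dakar, Accra, Rabat, Oslo, Bern, Lima]
Visit Dakar; enqueue Tunis, Delhi → queue [Accra, Rabat, Oslo, Bern, Lima, Tunis, Delhi]
Visit Accra → queue [Rabat, Oslo, Bern, Lima, Tunis, Delhi]
Visit Rabat; enqueue Paris → queue [Oslo, Bern, Lima, Tunis, Delhi, Paris]
Visit Oslo; enqueue Kyoto → queue [Bern, Lima, Tunis, Delhi, Paris, Kyoto]
Visit Bern; enqueue Riga, Dubai → queue [Lima, Tunis, Delhi, Paris, Kyoto, Riga, Dubai]
Visit Lima → queue [Tunis, Delhi, Paris, Kyoto, Riga, Dubai]
Visit Tunis; enqueue Quito → queue [Delhi, Paris, Kyoto, Riga, Dubai, Quito]
Visit Delhi → queue [Paris, Kyoto, Riga, Dubai, Quito]
Visit Paris → queue [Kyoto, Riga, Dubai, Quito]
Visit Kyoto → queue [Riga, Dubai, Quito]
Visit Riga → queue [Dubai, Quito]
Visit Dubai → queue [Quito]
Visit Quito → queue []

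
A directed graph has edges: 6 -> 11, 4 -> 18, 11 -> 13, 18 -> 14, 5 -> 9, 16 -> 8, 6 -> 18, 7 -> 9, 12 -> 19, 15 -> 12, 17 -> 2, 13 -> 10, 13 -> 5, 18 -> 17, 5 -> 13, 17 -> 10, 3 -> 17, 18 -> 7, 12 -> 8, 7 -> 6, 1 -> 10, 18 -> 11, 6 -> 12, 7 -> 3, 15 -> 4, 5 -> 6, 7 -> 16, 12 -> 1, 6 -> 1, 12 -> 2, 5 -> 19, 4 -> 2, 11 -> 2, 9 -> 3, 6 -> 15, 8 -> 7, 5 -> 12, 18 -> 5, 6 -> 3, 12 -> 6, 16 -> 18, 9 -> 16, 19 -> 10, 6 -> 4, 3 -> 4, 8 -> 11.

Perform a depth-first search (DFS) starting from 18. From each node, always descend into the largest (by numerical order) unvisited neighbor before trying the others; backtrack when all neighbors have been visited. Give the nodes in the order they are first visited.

Visit 18
18 → 17
17 → 10
17 → 2
18 → 14
18 → 11
11 → 13
13 → 5
5 → 19
5 → 12
12 → 8
8 → 7
7 → 16
7 → 9
9 → 3
3 → 4
7 → 6
6 → 15
6 → 1

18 17 10 2 14 11 13 5 19 12 8 7 16 9 3 4 6 15 1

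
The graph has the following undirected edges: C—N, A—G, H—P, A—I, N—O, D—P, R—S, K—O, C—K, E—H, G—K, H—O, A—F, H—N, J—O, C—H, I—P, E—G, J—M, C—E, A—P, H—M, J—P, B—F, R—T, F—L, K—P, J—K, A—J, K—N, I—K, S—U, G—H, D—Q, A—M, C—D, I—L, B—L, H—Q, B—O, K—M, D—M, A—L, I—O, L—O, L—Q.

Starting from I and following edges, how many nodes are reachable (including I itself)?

17

BFS from I visits: I, A, K, L, O, P, F, G, J, M, C, N, B, Q, H, D, E
Reachable nodes: 17 of 21 total.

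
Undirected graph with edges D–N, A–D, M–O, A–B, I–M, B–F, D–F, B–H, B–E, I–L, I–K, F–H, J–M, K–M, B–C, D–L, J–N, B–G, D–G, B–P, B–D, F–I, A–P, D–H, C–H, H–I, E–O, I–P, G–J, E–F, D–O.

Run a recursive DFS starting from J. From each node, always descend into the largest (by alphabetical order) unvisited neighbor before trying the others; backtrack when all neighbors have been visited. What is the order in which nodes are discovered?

Visit J
J → N
N → D
D → O
O → M
M → K
K → I
I → P
P → B
B → H
H → F
F → E
H → C
B → G
B → A
I → L

J, N, D, O, M, K, I, P, B, H, F, E, C, G, A, L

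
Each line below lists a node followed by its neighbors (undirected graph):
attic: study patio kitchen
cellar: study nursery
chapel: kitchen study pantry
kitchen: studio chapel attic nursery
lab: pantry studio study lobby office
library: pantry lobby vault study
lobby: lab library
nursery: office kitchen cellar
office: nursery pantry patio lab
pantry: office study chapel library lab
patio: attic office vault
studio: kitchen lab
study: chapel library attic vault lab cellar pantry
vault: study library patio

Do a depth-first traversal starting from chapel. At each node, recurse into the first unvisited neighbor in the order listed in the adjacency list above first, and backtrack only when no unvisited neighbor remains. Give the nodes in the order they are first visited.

Visit chapel
chapel → kitchen
kitchen → studio
studio → lab
lab → pantry
pantry → office
office → nursery
nursery → cellar
cellar → study
study → library
library → lobby
library → vault
vault → patio
patio → attic

chapel kitchen studio lab pantry office nursery cellar study library lobby vault patio attic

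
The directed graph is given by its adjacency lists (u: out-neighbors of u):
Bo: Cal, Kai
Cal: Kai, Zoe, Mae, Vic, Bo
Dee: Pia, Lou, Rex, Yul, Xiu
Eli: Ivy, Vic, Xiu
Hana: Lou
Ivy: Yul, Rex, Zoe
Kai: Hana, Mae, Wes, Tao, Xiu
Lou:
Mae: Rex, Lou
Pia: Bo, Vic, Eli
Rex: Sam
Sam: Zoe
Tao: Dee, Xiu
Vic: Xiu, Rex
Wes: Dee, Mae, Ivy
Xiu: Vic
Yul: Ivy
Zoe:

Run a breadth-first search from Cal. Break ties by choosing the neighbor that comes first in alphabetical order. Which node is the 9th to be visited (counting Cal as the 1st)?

Visit Cal; enqueue Bo, Kai, Mae, Vic, Zoe → queue [Bo, Kai, Mae, Vic, Zoe]
Visit Bo → queue [Kai, Mae, Vic, Zoe]
Visit Kai; enqueue Hana, Tao, Wes, Xiu → queue [Mae, Vic, Zoe, Hana, Tao, Wes, Xiu]
Visit Mae; enqueue Lou, Rex → queue [Vic, Zoe, Hana, Tao, Wes, Xiu, Lou, Rex]
Visit Vic → queue [Zoe, Hana, Tao, Wes, Xiu, Lou, Rex]
Visit Zoe → queue [Hana, Tao, Wes, Xiu, Lou, Rex]
Visit Hana → queue [Tao, Wes, Xiu, Lou, Rex]
Visit Tao; enqueue Dee → queue [Wes, Xiu, Lou, Rex, Dee]
Visit Wes; enqueue Ivy → queue [Xiu, Lou, Rex, Dee, Ivy]
Visit Xiu → queue [Lou, Rex, Dee, Ivy]
Visit Lou → queue [Rex, Dee, Ivy]
Visit Rex; enqueue Sam → queue [Dee, Ivy, Sam]
Visit Dee; enqueue Pia, Yul → queue [Ivy, Sam, Pia, Yul]
Visit Ivy → queue [Sam, Pia, Yul]
Visit Sam → queue [Pia, Yul]
Visit Pia; enqueue Eli → queue [Yul, Eli]
Visit Yul → queue [Eli]
Visit Eli → queue []

Visit order: Cal, Bo, Kai, Mae, Vic, Zoe, Hana, Tao, Wes, Xiu, Lou, Rex, Dee, Ivy, Sam, Pia, Yul, Eli

Wes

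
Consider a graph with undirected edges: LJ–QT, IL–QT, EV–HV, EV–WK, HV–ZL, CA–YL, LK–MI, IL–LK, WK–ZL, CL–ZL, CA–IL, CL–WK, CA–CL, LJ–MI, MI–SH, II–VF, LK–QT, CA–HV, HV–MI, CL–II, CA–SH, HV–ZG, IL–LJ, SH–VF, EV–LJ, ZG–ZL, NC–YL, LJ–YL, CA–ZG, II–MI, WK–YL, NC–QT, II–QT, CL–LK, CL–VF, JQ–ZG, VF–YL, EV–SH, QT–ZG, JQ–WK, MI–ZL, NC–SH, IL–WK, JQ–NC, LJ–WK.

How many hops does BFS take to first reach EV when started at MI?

2

Level 0: MI
Level 1: HV, II, LJ, LK, SH, ZL
Level 2: CA, CL, EV, IL, NC, QT, VF, WK, YL, ZG
Level 3: JQ
EV first appears at level 2.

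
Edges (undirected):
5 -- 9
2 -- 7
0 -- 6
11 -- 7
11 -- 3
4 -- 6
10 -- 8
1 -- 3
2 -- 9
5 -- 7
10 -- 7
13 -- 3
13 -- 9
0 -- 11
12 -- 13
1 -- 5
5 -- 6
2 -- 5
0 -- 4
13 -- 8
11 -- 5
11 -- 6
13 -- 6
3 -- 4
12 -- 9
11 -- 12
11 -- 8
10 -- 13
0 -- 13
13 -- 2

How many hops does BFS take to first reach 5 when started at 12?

Level 0: 12
Level 1: 9, 11, 13
Level 2: 0, 2, 3, 5, 6, 7, 8, 10
Level 3: 1, 4
5 first appears at level 2.

2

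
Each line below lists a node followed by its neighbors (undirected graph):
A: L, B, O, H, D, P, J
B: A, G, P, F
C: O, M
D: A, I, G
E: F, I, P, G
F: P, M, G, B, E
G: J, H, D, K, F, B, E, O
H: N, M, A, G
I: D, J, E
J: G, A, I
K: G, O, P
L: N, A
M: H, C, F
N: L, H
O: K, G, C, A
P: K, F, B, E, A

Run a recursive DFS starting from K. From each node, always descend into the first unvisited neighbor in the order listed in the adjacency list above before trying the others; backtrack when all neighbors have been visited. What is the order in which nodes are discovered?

K -> G -> J -> A -> L -> N -> H -> M -> C -> O -> F -> P -> B -> E -> I -> D

Visit K
K → G
G → J
J → A
A → L
L → N
N → H
H → M
M → C
C → O
M → F
F → P
P → B
P → E
E → I
I → D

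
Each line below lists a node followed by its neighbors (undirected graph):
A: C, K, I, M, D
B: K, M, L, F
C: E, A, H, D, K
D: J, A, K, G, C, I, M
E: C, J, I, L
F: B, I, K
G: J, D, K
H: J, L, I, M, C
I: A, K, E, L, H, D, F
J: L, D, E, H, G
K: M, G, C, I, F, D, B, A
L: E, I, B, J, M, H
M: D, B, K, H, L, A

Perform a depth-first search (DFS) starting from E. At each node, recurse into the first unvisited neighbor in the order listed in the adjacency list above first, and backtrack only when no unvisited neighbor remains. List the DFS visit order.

Visit E
E → C
C → A
A → K
K → M
M → D
D → J
J → L
L → I
I → H
I → F
F → B
J → G

E -> C -> A -> K -> M -> D -> J -> L -> I -> H -> F -> B -> G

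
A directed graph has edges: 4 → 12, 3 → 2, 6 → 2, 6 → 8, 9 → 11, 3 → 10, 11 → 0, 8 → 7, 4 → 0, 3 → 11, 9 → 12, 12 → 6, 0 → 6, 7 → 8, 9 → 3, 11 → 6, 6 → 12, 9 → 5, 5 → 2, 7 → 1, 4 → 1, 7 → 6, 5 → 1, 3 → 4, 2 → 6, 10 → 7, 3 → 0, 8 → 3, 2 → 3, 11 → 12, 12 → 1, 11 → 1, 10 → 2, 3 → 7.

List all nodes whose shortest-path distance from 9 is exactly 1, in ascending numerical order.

Level 0: 9
Level 1: 3, 5, 11, 12
Level 2: 0, 1, 2, 4, 6, 7, 10
Level 3: 8

3, 5, 11, 12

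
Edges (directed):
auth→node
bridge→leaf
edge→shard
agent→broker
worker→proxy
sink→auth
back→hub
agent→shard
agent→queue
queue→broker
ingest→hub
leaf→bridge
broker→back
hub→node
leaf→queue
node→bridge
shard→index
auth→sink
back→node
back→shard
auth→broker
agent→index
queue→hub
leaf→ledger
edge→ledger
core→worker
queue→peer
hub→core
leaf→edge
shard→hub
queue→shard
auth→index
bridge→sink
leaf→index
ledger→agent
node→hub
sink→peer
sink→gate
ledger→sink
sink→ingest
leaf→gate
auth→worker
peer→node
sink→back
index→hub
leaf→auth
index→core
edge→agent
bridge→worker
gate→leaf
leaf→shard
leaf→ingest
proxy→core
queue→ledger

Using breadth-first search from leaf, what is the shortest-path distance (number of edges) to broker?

Level 0: leaf
Level 1: auth, bridge, edge, gate, index, ingest, ledger, queue, shard
Level 2: agent, broker, core, hub, node, peer, sink, worker
Level 3: back, proxy
broker first appears at level 2.

2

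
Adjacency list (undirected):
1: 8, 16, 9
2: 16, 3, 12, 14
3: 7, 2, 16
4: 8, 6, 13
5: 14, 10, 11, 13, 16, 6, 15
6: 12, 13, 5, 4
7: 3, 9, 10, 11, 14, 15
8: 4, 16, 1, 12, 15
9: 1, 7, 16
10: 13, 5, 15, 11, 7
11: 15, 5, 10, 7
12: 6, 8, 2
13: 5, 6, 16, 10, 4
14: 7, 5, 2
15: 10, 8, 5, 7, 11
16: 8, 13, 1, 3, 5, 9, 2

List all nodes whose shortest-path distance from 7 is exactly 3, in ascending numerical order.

Level 0: 7
Level 1: 3, 9, 10, 11, 14, 15
Level 2: 1, 2, 5, 8, 13, 16
Level 3: 4, 6, 12

4, 6, 12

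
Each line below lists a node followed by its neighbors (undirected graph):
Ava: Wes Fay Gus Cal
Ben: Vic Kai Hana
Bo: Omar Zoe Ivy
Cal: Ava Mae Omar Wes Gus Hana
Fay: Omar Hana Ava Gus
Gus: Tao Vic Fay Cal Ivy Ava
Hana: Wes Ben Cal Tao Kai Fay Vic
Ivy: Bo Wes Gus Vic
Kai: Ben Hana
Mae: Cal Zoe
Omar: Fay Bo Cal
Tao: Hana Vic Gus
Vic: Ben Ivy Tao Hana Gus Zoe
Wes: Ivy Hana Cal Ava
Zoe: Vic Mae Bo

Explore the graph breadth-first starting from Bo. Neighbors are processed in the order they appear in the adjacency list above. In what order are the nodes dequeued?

Visit Bo; enqueue Omar, Zoe, Ivy → queue [Omar, Zoe, Ivy]
Visit Omar; enqueue Fay, Cal → queue [Zoe, Ivy, Fay, Cal]
Visit Zoe; enqueue Vic, Mae → queue [Ivy, Fay, Cal, Vic, Mae]
Visit Ivy; enqueue Wes, Gus → queue [Fay, Cal, Vic, Mae, Wes, Gus]
Visit Fay; enqueue Hana, Ava → queue [Cal, Vic, Mae, Wes, Gus, Hana, Ava]
Visit Cal → queue [Vic, Mae, Wes, Gus, Hana, Ava]
Visit Vic; enqueue Ben, Tao → queue [Mae, Wes, Gus, Hana, Ava, Ben, Tao]
Visit Mae → queue [Wes, Gus, Hana, Ava, Ben, Tao]
Visit Wes → queue [Gus, Hana, Ava, Ben, Tao]
Visit Gus → queue [Hana, Ava, Ben, Tao]
Visit Hana; enqueue Kai → queue [Ava, Ben, Tao, Kai]
Visit Ava → queue [Ben, Tao, Kai]
Visit Ben → queue [Tao, Kai]
Visit Tao → queue [Kai]
Visit Kai → queue []

Bo -> Omar -> Zoe -> Ivy -> Fay -> Cal -> Vic -> Mae -> Wes -> Gus -> Hana -> Ava -> Ben -> Tao -> Kai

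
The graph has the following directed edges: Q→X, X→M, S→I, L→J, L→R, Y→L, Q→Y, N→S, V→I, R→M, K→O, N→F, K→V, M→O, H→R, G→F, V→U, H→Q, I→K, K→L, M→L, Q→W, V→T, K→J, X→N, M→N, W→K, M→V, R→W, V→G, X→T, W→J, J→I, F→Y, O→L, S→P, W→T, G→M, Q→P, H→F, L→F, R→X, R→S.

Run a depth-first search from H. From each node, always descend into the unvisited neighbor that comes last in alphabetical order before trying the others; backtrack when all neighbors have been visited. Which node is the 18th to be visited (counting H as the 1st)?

Y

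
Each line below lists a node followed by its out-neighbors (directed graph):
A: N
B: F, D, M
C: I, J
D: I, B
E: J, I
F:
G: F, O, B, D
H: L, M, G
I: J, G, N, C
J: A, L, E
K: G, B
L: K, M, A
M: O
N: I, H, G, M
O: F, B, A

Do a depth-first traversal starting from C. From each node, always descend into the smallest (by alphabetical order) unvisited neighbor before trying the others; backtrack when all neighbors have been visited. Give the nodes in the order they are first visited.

Visit C
C → I
I → G
G → B
B → D
B → F
B → M
M → O
O → A
A → N
N → H
H → L
L → K
I → J
J → E

C → I → G → B → D → F → M → O → A → N → H → L → K → J → E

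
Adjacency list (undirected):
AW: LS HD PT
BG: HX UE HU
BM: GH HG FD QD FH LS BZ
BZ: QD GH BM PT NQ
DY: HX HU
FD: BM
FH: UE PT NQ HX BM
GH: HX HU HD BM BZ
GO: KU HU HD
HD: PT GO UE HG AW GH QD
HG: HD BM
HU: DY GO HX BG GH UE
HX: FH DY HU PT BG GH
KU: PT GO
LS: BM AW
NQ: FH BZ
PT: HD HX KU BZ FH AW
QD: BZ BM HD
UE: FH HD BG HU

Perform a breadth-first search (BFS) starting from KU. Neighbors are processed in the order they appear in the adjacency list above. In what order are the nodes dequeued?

Visit KU; enqueue PT, GO → queue [PT, GO]
Visit PT; enqueue HD, HX, BZ, FH, AW → queue [GO, HD, HX, BZ, FH, AW]
Visit GO; enqueue HU → queue [HD, HX, BZ, FH, AW, HU]
Visit HD; enqueue UE, HG, GH, QD → queue [HX, BZ, FH, AW, HU, UE, HG, GH, QD]
Visit HX; enqueue DY, BG → queue [BZ, FH, AW, HU, UE, HG, GH, QD, DY, BG]
Visit BZ; enqueue BM, NQ → queue [FH, AW, HU, UE, HG, GH, QD, DY, BG, BM, NQ]
Visit FH → queue [AW, HU, UE, HG, GH, QD, DY, BG, BM, NQ]
Visit AW; enqueue LS → queue [HU, UE, HG, GH, QD, DY, BG, BM, NQ, LS]
Visit HU → queue [UE, HG, GH, QD, DY, BG, BM, NQ, LS]
Visit UE → queue [HG, GH, QD, DY, BG, BM, NQ, LS]
Visit HG → queue [GH, QD, DY, BG, BM, NQ, LS]
Visit GH → queue [QD, DY, BG, BM, NQ, LS]
Visit QD → queue [DY, BG, BM, NQ, LS]
Visit DY → queue [BG, BM, NQ, LS]
Visit BG → queue [BM, NQ, LS]
Visit BM; enqueue FD → queue [NQ, LS, FD]
Visit NQ → queue [LS, FD]
Visit LS → queue [FD]
Visit FD → queue []

KU, PT, GO, HD, HX, BZ, FH, AW, HU, UE, HG, GH, QD, DY, BG, BM, NQ, LS, FD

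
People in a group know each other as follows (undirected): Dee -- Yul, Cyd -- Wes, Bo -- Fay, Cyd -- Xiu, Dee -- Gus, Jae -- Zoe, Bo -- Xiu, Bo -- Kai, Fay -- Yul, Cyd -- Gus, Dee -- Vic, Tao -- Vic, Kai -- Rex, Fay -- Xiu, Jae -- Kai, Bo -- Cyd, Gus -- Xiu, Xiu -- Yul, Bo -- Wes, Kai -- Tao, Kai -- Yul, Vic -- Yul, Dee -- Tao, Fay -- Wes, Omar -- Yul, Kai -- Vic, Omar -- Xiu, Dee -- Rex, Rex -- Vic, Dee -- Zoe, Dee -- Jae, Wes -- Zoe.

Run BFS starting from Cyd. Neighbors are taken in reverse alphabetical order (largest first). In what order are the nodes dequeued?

Cyd, Xiu, Wes, Gus, Bo, Yul, Omar, Fay, Zoe, Dee, Kai, Vic, Jae, Tao, Rex

Visit Cyd; enqueue Xiu, Wes, Gus, Bo → queue [Xiu, Wes, Gus, Bo]
Visit Xiu; enqueue Yul, Omar, Fay → queue [Wes, Gus, Bo, Yul, Omar, Fay]
Visit Wes; enqueue Zoe → queue [Gus, Bo, Yul, Omar, Fay, Zoe]
Visit Gus; enqueue Dee → queue [Bo, Yul, Omar, Fay, Zoe, Dee]
Visit Bo; enqueue Kai → queue [Yul, Omar, Fay, Zoe, Dee, Kai]
Visit Yul; enqueue Vic → queue [Omar, Fay, Zoe, Dee, Kai, Vic]
Visit Omar → queue [Fay, Zoe, Dee, Kai, Vic]
Visit Fay → queue [Zoe, Dee, Kai, Vic]
Visit Zoe; enqueue Jae → queue [Dee, Kai, Vic, Jae]
Visit Dee; enqueue Tao, Rex → queue [Kai, Vic, Jae, Tao, Rex]
Visit Kai → queue [Vic, Jae, Tao, Rex]
Visit Vic → queue [Jae, Tao, Rex]
Visit Jae → queue [Tao, Rex]
Visit Tao → queue [Rex]
Visit Rex → queue []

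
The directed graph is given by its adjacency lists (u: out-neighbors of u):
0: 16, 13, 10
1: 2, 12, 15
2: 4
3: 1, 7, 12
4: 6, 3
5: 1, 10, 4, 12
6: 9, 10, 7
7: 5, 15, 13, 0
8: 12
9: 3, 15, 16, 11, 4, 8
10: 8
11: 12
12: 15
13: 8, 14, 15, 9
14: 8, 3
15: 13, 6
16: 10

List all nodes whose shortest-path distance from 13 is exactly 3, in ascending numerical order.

1, 7, 10

Level 0: 13
Level 1: 8, 9, 14, 15
Level 2: 3, 4, 6, 11, 12, 16
Level 3: 1, 7, 10
Level 4: 0, 2, 5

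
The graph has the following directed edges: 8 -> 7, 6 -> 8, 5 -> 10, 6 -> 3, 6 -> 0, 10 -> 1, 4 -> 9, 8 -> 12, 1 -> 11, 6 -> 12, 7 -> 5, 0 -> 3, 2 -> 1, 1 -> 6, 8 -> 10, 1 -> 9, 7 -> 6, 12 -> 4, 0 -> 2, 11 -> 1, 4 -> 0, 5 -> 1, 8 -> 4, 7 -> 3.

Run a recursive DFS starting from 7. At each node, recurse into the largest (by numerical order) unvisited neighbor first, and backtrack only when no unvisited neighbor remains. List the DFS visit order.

7 6 12 4 9 0 3 2 1 11 8 10 5

Visit 7
7 → 6
6 → 12
12 → 4
4 → 9
4 → 0
0 → 3
0 → 2
2 → 1
1 → 11
6 → 8
8 → 10
7 → 5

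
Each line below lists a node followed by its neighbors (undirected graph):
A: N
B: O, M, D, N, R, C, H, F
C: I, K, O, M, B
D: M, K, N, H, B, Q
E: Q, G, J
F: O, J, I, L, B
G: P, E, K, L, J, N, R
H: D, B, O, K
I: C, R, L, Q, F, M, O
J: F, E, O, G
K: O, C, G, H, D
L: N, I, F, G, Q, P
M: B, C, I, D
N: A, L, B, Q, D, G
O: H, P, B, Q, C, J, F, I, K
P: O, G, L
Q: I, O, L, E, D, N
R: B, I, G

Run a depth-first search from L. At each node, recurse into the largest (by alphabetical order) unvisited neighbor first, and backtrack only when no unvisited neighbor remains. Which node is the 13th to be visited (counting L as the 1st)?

K

Visit L
L → Q
Q → O
O → P
P → G
G → R
R → I
I → M
M → D
D → N
N → B
B → H
H → K
K → C
B → F
F → J
J → E
N → A

Visit order: L, Q, O, P, G, R, I, M, D, N, B, H, K, C, F, J, E, A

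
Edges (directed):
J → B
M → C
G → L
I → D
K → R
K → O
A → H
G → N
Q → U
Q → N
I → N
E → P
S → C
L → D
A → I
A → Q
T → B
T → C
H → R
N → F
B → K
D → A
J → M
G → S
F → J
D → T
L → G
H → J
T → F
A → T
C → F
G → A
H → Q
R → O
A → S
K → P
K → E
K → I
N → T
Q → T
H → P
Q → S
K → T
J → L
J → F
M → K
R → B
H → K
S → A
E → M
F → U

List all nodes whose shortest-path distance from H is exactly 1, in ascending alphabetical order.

Level 0: H
Level 1: J, K, P, Q, R
Level 2: B, E, F, I, L, M, N, O, S, T, U
Level 3: A, C, D, G

J, K, P, Q, R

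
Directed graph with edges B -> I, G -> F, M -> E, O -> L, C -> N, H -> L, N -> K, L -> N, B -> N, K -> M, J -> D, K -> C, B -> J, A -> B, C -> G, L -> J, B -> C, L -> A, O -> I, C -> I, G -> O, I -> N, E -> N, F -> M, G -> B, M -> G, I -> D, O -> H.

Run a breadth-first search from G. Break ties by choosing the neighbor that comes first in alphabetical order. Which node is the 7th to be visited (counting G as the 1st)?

Visit G; enqueue B, F, O → queue [B, F, O]
Visit B; enqueue C, I, J, N → queue [F, O, C, I, J, N]
Visit F; enqueue M → queue [O, C, I, J, N, M]
Visit O; enqueue H, L → queue [C, I, J, N, M, H, L]
Visit C → queue [I, J, N, M, H, L]
Visit I; enqueue D → queue [J, N, M, H, L, D]
Visit J → queue [N, M, H, L, D]
Visit N; enqueue K → queue [M, H, L, D, K]
Visit M; enqueue E → queue [H, L, D, K, E]
Visit H → queue [L, D, K, E]
Visit L; enqueue A → queue [D, K, E, A]
Visit D → queue [K, E, A]
Visit K → queue [E, A]
Visit E → queue [A]
Visit A → queue []

Visit order: G, B, F, O, C, I, J, N, M, H, L, D, K, E, A

J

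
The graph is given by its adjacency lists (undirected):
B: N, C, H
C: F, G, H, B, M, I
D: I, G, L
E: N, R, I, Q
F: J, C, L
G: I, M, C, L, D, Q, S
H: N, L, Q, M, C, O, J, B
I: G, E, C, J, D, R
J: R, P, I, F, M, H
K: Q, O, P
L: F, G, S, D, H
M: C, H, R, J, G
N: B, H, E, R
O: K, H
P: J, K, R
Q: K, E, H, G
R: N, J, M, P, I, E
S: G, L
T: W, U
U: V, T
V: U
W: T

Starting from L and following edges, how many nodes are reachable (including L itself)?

BFS from L visits: L, S, H, G, F, D, Q, O, N, M, J, C, B, I, K, E, R, P
Reachable nodes: 18 of 22 total.

18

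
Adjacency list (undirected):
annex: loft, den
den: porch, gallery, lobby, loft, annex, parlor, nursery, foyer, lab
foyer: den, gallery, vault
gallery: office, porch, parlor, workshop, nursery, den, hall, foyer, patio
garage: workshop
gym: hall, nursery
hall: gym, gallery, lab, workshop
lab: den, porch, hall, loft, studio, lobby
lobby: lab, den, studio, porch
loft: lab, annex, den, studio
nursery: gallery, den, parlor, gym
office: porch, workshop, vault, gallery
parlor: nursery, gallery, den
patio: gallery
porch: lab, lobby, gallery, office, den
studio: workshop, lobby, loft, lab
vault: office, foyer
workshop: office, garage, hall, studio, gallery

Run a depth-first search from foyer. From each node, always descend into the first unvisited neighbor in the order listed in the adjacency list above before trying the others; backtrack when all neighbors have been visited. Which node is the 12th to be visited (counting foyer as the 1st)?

studio

Visit foyer
foyer → den
den → porch
porch → lab
lab → hall
hall → gym
gym → nursery
nursery → gallery
gallery → office
office → workshop
workshop → garage
workshop → studio
studio → lobby
studio → loft
loft → annex
office → vault
gallery → parlor
gallery → patio

Visit order: foyer, den, porch, lab, hall, gym, nursery, gallery, office, workshop, garage, studio, lobby, loft, annex, vault, parlor, patio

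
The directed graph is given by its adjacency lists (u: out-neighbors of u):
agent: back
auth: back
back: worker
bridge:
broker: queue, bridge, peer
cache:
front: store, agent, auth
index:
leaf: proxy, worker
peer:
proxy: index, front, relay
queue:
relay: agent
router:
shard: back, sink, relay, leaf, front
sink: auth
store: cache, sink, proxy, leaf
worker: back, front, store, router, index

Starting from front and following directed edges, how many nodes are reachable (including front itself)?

13

BFS from front visits: front, store, agent, auth, cache, sink, proxy, leaf, back, index, relay, worker, router
Reachable nodes: 13 of 18 total.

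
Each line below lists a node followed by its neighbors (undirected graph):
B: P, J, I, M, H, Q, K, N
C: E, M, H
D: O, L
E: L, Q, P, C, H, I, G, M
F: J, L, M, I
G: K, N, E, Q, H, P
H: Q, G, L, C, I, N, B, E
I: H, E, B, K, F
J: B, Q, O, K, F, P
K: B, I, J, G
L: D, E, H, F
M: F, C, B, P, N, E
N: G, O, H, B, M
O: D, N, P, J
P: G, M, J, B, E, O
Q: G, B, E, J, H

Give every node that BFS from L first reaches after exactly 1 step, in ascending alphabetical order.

Level 0: L
Level 1: D, E, F, H
Level 2: B, C, G, I, J, M, N, O, P, Q
Level 3: K

D, E, F, H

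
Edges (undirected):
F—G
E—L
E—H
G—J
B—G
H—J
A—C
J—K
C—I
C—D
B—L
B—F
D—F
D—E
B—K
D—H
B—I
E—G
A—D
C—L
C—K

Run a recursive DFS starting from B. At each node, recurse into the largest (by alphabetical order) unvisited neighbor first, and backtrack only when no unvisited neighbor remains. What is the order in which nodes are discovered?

Visit B
B → L
L → E
E → H
H → J
J → K
K → C
C → I
C → D
D → F
F → G
D → A

B L E H J K C I D F G A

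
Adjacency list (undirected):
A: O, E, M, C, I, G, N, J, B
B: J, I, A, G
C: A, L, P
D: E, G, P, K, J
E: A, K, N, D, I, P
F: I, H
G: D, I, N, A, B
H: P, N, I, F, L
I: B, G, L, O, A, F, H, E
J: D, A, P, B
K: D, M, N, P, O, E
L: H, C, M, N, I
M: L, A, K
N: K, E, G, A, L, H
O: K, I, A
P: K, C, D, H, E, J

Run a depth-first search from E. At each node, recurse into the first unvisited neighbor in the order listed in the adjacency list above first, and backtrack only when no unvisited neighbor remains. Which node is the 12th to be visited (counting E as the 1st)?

Visit E
E → A
A → O
O → K
K → D
D → G
G → I
I → B
B → J
J → P
P → C
C → L
L → H
H → N
H → F
L → M

Visit order: E, A, O, K, D, G, I, B, J, P, C, L, H, N, F, M

L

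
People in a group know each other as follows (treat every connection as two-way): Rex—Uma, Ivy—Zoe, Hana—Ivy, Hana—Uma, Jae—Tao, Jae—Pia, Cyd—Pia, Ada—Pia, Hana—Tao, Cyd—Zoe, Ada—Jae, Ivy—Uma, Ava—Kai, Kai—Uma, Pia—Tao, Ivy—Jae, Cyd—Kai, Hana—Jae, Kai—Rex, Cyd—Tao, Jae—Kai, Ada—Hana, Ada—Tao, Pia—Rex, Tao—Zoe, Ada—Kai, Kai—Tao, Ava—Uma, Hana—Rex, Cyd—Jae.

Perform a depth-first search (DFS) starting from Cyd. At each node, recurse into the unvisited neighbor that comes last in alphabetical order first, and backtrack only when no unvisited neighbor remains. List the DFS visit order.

Visit Cyd
Cyd → Zoe
Zoe → Tao
Tao → Pia
Pia → Rex
Rex → Uma
Uma → Kai
Kai → Jae
Jae → Ivy
Ivy → Hana
Hana → Ada
Kai → Ava

Cyd Zoe Tao Pia Rex Uma Kai Jae Ivy Hana Ada Ava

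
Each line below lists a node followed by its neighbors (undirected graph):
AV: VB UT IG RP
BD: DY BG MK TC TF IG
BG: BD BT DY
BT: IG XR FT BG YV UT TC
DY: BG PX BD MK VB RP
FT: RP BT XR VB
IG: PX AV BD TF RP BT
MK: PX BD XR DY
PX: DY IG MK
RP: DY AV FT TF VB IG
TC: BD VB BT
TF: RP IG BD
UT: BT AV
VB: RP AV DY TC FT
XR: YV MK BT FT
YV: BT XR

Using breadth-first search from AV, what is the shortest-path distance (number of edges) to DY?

2

Level 0: AV
Level 1: IG, RP, UT, VB
Level 2: BD, BT, DY, FT, PX, TC, TF
Level 3: BG, MK, XR, YV
DY first appears at level 2.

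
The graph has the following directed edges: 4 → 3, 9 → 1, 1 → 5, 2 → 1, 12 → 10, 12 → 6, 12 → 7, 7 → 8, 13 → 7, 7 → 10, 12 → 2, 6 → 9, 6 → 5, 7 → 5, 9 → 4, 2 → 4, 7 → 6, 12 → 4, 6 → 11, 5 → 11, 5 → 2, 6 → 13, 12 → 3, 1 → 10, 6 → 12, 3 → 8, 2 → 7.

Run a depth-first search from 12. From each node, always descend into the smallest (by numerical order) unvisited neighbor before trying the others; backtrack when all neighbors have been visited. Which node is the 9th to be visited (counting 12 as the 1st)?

8

Visit 12
12 → 2
2 → 1
1 → 5
5 → 11
1 → 10
2 → 4
4 → 3
3 → 8
2 → 7
7 → 6
6 → 9
6 → 13

Visit order: 12, 2, 1, 5, 11, 10, 4, 3, 8, 7, 6, 9, 13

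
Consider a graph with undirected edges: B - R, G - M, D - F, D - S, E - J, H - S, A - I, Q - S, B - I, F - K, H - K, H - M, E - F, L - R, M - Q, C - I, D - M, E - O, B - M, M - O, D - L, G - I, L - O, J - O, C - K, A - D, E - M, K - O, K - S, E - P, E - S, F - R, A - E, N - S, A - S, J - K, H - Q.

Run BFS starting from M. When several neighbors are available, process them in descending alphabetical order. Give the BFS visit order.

M → Q → O → H → G → E → D → B → S → L → K → J → I → P → F → A → R → N → C

Visit M; enqueue Q, O, H, G, E, D, B → queue [Q, O, H, G, E, D, B]
Visit Q; enqueue S → queue [O, H, G, E, D, B, S]
Visit O; enqueue L, K, J → queue [H, G, E, D, B, S, L, K, J]
Visit H → queue [G, E, D, B, S, L, K, J]
Visit G; enqueue I → queue [E, D, B, S, L, K, J, I]
Visit E; enqueue P, F, A → queue [D, B, S, L, K, J, I, P, F, A]
Visit D → queue [B, S, L, K, J, I, P, F, A]
Visit B; enqueue R → queue [S, L, K, J, I, P, F, A, R]
Visit S; enqueue N → queue [L, K, J, I, P, F, A, R, N]
Visit L → queue [K, J, I, P, F, A, R, N]
Visit K; enqueue C → queue [J, I, P, F, A, R, N, C]
Visit J → queue [I, P, F, A, R, N, C]
Visit I → queue [P, F, A, R, N, C]
Visit P → queue [F, A, R, N, C]
Visit F → queue [A, R, N, C]
Visit A → queue [R, N, C]
Visit R → queue [N, C]
Visit N → queue [C]
Visit C → queue []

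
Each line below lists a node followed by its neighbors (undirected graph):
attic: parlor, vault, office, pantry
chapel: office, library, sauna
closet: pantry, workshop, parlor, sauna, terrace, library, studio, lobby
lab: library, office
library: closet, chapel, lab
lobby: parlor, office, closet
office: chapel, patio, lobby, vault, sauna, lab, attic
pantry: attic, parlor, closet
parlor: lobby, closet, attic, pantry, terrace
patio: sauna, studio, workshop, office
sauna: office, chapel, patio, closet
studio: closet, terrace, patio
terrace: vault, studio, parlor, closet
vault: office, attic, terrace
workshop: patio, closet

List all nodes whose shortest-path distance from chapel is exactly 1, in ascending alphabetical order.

Level 0: chapel
Level 1: library, office, sauna
Level 2: attic, closet, lab, lobby, patio, vault
Level 3: pantry, parlor, studio, terrace, workshop

library, office, sauna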